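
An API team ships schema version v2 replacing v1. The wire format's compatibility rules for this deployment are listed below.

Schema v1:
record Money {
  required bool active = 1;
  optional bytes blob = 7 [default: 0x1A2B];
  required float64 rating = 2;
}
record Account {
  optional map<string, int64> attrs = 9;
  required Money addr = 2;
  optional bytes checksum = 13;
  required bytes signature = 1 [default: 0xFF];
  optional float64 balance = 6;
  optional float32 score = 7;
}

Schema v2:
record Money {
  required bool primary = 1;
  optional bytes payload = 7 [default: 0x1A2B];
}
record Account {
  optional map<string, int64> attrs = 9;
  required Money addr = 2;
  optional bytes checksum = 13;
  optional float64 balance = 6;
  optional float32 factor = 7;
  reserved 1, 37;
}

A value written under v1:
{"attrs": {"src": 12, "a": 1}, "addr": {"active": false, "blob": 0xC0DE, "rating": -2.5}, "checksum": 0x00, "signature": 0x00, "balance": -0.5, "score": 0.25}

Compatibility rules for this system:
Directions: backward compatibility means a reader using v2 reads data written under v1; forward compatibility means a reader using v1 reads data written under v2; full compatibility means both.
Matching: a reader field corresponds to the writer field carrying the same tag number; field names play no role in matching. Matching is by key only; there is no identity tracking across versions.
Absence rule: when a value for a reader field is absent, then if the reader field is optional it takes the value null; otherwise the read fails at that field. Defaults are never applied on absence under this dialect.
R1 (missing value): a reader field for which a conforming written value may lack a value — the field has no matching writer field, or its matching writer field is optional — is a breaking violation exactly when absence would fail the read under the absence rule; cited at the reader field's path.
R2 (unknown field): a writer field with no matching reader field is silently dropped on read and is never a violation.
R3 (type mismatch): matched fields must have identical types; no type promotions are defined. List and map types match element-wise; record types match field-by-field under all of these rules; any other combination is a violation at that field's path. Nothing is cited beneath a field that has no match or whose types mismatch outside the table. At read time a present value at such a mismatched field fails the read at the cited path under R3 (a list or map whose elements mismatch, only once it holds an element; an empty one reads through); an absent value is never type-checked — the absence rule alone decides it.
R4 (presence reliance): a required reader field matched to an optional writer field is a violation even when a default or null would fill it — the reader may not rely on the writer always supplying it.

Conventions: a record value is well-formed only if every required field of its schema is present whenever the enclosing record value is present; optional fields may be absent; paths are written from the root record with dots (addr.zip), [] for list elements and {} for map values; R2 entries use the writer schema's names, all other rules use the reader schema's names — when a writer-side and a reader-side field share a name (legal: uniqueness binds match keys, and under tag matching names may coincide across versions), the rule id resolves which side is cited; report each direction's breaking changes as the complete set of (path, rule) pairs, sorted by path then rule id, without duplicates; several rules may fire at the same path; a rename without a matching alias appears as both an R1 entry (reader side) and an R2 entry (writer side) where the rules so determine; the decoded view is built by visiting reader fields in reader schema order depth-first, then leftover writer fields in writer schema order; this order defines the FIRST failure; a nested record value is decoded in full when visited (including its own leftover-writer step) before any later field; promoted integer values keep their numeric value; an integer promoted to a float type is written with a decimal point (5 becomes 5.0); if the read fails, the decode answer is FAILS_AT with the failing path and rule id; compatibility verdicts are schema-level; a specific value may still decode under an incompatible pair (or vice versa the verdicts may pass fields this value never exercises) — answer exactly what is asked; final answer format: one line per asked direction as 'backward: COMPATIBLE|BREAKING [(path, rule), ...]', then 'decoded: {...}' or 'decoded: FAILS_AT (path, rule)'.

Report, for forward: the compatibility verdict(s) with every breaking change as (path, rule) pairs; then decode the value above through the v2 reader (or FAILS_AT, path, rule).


forward: BREAKING [(addr.rating, R1), (signature, R1)]; decoded: {"attrs": {"src": 12, "a": 1}, "addr": {"primary": false, "payload": 0xC0DE}, "checksum": 0x00, "balance": -0.5, "factor": 0.25}

in Account below, arrows point writer -> reader
forward for Account (reader v1, writer v2):
  attrs: paired with writer attrs (map<string, int64> -> map<string, int64>; writer optional)
  addr: paired with writer addr (Money -> Money; writer required)
  checksum: paired with writer checksum (bytes -> bytes; writer optional)
  no writer field matches reader signature
  balance: paired with writer balance (float64 -> float64; writer optional)
  score: paired with writer factor (float32 -> float32; writer optional)
  addr.active: paired with writer addr.primary (bool -> bool; writer required)
  addr.blob: paired with writer addr.payload (bytes -> bytes; writer optional)
  no writer field matches reader addr.rating
  violation R1 at addr.rating
  violation R1 at signature
  => forward: BREAKING (2)
decoding the Account value with the v2 reader:
  attrs := {"src": 12, "a": 1}
  addr.primary := false (from writer active)
  addr.payload := 0xC0DE (from writer blob)
  writer addr.rating: unknown -> dropped
  checksum := 0x00
  balance := -0.5
  factor := 0.25 (from writer score)
  writer signature: unknown -> dropped
  => decoded: {"attrs": {"src": 12, "a": 1}, "addr": {"primary": false, "payload": 0xC0DE}, "checksum": 0x00, "balance": -0.5, "factor": 0.25}


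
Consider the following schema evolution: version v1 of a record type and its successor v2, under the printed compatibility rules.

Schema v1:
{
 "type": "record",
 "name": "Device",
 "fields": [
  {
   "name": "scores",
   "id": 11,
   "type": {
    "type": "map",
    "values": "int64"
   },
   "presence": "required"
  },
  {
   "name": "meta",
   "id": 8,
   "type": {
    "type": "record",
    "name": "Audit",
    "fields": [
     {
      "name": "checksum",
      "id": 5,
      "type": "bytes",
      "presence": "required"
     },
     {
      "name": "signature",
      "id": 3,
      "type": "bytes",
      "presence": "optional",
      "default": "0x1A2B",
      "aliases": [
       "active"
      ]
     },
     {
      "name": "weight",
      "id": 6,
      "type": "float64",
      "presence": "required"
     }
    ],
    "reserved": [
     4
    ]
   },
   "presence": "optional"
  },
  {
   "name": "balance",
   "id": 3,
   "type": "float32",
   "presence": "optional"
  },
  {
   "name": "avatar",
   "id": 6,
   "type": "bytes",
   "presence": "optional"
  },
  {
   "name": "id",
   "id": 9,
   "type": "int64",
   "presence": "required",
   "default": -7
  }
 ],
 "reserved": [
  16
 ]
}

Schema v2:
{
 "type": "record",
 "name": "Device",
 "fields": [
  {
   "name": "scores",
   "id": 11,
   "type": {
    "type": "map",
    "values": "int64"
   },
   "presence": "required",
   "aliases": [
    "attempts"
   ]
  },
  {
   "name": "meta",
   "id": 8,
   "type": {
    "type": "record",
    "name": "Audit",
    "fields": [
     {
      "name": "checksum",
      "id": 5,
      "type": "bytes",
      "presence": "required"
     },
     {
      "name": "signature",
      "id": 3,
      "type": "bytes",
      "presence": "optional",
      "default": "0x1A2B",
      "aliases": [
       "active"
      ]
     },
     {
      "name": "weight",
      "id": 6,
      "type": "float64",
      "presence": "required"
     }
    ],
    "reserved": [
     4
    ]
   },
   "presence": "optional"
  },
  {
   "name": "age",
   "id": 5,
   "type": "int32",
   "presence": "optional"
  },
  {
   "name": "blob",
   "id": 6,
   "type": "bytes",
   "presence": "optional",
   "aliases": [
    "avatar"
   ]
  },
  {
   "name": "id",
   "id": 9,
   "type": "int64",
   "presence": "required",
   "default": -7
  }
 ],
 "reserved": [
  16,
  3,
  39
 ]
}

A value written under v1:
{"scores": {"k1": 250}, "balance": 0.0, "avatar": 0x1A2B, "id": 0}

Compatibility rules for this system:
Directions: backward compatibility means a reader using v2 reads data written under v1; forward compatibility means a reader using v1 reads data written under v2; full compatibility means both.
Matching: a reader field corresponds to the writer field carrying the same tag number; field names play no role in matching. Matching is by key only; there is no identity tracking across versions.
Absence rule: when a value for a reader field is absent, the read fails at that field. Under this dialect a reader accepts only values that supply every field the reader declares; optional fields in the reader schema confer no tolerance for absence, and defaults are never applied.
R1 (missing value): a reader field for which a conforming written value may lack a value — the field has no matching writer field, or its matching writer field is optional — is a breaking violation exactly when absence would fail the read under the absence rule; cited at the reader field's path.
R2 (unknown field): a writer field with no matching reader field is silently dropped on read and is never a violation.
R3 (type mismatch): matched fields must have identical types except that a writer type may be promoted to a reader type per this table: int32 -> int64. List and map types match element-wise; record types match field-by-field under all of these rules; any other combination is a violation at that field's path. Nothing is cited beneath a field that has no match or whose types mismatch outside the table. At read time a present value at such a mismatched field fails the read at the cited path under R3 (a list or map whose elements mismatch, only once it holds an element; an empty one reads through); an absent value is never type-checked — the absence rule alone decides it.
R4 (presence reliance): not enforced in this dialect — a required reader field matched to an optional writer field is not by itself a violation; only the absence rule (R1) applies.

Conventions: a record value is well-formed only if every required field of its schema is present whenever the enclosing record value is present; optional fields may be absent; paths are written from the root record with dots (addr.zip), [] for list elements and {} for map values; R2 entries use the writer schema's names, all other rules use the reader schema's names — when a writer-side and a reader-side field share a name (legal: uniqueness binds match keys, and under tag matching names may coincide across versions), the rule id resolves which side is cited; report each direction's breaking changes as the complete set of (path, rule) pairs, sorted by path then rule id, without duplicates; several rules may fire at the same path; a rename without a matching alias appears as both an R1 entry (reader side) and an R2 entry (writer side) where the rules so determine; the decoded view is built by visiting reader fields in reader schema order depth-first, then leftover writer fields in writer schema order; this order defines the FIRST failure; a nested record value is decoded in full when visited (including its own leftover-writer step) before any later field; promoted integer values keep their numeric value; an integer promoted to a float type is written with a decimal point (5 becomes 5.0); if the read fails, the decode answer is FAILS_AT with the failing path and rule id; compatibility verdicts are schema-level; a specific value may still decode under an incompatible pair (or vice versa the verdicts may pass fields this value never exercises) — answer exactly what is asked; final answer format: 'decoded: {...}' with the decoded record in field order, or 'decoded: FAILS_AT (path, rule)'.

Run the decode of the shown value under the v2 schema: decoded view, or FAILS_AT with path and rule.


decoded: FAILS_AT (meta, R1)

arrows below run writer -> reader for Device
decode (reader v2):
  scores := {"k1": 250}
  read fails at meta under R1 (no fill)
  => FAILS_AT (meta, R1)
the rest of the Device diff is inert for this question:
  renamed field avatar to blob in record Device (alias avatar declared on the renamed field) -> changes Device's schema-level verdicts only — the decode of this value is the same
  added field age to record Device: optional int32, tag 5 (in v2 it sits immediately before blob) -> changes Device's schema-level verdicts only — the decode of this value is the same
  removed field balance from record Device (its key 3 joins the reserved list) -> changes Device's schema-level verdicts only — the decode of this value is the same


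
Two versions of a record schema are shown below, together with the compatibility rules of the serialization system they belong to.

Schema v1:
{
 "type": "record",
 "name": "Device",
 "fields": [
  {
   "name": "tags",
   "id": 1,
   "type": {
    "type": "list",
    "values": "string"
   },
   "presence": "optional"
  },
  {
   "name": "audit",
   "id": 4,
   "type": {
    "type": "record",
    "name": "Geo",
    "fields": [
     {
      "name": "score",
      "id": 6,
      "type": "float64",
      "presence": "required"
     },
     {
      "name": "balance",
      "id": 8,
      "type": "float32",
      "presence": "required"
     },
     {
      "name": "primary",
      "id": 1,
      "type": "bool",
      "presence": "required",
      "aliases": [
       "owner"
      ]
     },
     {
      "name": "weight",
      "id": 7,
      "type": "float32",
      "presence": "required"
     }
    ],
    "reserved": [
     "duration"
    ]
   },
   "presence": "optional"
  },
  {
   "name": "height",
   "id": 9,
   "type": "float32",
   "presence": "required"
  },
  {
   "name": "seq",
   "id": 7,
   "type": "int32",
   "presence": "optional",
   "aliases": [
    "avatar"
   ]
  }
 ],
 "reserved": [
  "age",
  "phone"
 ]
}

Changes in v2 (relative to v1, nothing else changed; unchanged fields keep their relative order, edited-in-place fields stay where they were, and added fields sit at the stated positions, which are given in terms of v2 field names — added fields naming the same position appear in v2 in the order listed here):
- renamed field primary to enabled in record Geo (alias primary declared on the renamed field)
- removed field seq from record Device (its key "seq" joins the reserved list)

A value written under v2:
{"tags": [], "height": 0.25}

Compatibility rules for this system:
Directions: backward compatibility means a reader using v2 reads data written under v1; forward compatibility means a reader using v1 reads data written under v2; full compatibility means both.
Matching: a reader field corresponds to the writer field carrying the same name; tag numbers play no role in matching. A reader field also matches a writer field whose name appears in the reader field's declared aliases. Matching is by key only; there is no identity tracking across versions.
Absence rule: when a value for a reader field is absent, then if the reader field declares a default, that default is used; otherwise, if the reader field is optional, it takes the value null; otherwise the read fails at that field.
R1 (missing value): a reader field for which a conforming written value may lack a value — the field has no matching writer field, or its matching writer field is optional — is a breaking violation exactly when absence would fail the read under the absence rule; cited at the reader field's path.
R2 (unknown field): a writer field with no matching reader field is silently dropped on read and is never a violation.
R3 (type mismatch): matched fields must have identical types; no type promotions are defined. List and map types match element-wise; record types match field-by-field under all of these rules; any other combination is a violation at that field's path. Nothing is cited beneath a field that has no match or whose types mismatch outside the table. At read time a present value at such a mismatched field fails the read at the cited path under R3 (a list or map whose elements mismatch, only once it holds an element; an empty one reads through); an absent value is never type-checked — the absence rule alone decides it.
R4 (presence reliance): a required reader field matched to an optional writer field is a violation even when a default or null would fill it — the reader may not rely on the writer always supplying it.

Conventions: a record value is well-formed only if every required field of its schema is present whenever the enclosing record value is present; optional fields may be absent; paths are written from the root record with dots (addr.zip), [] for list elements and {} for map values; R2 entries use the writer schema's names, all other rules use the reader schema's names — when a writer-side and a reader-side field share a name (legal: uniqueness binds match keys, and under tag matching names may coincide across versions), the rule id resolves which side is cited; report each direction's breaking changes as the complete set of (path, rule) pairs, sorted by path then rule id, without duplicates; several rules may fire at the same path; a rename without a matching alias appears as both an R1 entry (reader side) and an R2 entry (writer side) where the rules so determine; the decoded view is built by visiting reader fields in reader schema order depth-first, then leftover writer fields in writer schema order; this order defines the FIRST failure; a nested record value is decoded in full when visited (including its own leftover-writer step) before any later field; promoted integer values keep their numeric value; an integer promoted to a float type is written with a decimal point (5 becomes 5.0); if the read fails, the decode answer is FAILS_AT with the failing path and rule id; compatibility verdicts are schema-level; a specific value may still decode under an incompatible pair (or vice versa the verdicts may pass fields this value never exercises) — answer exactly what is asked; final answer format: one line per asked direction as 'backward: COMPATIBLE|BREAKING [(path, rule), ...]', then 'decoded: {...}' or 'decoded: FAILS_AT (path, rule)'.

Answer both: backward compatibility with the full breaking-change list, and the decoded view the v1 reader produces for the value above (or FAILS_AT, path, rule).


each type pair in Device: writer, then reader
backward on Device — v2 reading data written by v1:
  tags: list<string> -> list<string>, writer optional; from tags
  audit: Geo -> Geo, writer optional; from audit
  height: float32 -> float32, writer required; from height
  writer field seq has no reader counterpart
  audit.score: float64 -> float64, writer required; from audit.score
  audit.balance: float32 -> float32, writer required; from audit.balance
  audit.enabled: bool -> bool, writer required; from audit.primary
  audit.weight: float32 -> float32, writer required; from audit.weight
  => backward verdict for Device: COMPATIBLE, no violations
decode walk for Device under reader schema v1:
  tags := []
  audit := null (not supplied -> null)
  height := 0.25
  seq := null (not supplied -> null)
  => decoded: {"tags": [], "audit": null, "height": 0.25, "seq": null}
ruling out the remaining Device differences:
  renamed field primary to enabled in record Geo (alias primary declared on the renamed field) -> affects forward compatibility only, which is not asked
  removed field seq from record Device (its key "seq" joins the reserved list) -> triggers nothing under Device's printed rules — same verdict

backward: COMPATIBLE []; decoded: {"tags": [], "audit": null, "height": 0.25, "seq": null}


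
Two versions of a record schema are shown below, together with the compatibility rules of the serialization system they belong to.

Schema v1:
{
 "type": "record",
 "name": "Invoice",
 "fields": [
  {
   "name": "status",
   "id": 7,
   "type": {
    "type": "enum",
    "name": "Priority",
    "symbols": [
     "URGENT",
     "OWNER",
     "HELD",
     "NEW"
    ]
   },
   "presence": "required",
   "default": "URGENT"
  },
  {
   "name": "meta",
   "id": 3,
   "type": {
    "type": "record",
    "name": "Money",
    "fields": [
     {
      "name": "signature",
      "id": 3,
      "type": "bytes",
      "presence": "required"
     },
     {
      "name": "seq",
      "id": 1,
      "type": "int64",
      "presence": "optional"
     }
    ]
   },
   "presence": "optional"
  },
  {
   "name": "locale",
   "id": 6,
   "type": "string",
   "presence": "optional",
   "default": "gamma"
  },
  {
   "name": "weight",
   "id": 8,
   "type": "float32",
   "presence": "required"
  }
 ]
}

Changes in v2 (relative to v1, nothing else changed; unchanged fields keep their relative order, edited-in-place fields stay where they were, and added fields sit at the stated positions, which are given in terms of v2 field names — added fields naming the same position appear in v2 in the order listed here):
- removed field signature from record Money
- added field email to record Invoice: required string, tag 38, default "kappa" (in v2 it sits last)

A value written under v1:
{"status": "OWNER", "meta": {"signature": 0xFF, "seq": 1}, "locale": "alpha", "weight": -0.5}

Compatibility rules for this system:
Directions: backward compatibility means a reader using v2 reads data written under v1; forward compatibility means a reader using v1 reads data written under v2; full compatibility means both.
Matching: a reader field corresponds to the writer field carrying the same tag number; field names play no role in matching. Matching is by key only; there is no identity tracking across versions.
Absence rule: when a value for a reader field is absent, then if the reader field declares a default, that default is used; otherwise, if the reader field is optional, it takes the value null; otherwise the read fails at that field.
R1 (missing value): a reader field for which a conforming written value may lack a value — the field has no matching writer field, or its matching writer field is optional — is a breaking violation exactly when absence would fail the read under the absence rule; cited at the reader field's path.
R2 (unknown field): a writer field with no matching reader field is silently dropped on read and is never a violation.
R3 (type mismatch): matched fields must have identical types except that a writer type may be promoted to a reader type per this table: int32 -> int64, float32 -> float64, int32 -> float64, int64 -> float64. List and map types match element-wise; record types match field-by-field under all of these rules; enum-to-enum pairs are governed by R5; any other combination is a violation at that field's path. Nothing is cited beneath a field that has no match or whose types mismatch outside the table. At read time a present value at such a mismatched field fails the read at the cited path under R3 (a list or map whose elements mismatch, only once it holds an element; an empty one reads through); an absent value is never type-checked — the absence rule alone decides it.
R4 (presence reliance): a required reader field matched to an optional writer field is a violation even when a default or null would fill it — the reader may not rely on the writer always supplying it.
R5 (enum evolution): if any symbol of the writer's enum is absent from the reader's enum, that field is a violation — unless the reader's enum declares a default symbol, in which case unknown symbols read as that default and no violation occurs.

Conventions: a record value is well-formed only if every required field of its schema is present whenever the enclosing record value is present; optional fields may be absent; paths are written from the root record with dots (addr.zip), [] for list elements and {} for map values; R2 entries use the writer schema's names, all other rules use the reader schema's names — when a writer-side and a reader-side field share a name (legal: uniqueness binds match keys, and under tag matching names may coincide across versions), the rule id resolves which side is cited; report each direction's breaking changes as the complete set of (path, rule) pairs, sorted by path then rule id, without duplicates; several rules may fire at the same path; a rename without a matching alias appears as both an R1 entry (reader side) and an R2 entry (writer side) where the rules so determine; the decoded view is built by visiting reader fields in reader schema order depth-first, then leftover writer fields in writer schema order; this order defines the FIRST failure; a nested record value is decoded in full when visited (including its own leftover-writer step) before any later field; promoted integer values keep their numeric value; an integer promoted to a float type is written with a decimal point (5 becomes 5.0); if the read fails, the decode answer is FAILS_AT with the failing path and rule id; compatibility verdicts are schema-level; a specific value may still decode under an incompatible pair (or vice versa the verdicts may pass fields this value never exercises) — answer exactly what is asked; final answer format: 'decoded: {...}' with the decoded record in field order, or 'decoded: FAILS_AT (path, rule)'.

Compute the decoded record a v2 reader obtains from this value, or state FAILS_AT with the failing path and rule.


each type pair in Invoice: writer, then reader
decode walk for Invoice under reader schema v2:
  status := "OWNER"
  meta.seq := 1
  writer meta.signature: no reader field; dropped
  locale := "alpha"
  weight := -0.5
  email := "kappa" (missing; default applied)
  => decoded: {"status": "OWNER", "meta": {"seq": 1}, "locale": "alpha", "weight": -0.5, "email": "kappa"}

decoded: {"status": "OWNER", "meta": {"seq": 1}, "locale": "alpha", "weight": -0.5, "email": "kappa"}


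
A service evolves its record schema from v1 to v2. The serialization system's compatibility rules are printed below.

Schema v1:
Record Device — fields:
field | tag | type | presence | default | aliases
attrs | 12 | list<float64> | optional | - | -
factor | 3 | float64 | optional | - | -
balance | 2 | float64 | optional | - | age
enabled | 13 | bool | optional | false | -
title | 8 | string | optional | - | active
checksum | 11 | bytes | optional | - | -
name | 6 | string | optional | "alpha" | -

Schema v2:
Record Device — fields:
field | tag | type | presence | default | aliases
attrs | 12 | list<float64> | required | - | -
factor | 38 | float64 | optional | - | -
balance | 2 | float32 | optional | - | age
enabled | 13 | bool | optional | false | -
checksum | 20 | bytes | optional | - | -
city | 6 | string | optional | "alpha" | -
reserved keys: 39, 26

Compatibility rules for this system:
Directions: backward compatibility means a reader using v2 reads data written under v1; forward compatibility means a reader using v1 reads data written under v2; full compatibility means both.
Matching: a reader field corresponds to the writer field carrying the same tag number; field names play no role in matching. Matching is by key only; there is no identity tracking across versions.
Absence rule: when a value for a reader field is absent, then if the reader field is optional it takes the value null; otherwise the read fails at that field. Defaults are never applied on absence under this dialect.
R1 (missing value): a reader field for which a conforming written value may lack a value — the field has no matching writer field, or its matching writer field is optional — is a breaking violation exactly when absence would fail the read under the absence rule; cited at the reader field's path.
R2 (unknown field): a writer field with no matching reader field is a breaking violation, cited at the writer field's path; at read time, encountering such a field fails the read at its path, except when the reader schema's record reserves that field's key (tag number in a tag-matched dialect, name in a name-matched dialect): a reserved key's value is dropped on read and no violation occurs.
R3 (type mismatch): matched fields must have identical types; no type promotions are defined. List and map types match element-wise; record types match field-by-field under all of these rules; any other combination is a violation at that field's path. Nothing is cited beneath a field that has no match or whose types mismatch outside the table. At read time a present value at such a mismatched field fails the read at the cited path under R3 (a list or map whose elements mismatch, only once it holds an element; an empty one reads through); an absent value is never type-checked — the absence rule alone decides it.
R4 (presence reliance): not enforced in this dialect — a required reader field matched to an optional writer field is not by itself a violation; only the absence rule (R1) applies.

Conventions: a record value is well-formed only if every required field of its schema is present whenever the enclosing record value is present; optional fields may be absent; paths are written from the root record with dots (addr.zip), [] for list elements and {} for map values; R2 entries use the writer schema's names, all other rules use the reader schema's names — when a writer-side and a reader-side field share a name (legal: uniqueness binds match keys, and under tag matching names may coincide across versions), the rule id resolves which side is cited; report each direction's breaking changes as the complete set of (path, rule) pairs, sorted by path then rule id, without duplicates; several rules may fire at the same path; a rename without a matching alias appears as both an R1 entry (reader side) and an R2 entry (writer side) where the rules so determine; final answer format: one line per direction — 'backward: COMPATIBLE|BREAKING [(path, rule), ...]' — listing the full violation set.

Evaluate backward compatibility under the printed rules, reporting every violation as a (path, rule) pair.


backward: BREAKING [(attrs, R1), (balance, R3), (checksum, R2), (factor, R2), (title, R2)]

arrows below run writer -> reader for Device
checking backward for Device: reader v2 against writer v1:
  list<float64> -> list<float64>, writer optional: attrs aligns to attrs
  no writer field matches reader factor
  float64 -> float32, writer optional: balance aligns to balance
  bool -> bool, writer optional: enabled aligns to enabled
  no writer field matches reader checksum
  string -> string, writer optional: city aligns to name
  leftover writer field: factor
  leftover writer field: title
  leftover writer field: checksum
  rule R1 violated at attrs
  rule R3 violated at balance
  rule R2 violated at checksum
  rule R2 violated at factor
  rule R2 violated at title
  => backward verdict for Device: BREAKING, 5 violation(s)
diffs on Device not affecting the asked answer:
  renamed field name to city in record Device -> triggers nothing under Device's printed rules — same verdict


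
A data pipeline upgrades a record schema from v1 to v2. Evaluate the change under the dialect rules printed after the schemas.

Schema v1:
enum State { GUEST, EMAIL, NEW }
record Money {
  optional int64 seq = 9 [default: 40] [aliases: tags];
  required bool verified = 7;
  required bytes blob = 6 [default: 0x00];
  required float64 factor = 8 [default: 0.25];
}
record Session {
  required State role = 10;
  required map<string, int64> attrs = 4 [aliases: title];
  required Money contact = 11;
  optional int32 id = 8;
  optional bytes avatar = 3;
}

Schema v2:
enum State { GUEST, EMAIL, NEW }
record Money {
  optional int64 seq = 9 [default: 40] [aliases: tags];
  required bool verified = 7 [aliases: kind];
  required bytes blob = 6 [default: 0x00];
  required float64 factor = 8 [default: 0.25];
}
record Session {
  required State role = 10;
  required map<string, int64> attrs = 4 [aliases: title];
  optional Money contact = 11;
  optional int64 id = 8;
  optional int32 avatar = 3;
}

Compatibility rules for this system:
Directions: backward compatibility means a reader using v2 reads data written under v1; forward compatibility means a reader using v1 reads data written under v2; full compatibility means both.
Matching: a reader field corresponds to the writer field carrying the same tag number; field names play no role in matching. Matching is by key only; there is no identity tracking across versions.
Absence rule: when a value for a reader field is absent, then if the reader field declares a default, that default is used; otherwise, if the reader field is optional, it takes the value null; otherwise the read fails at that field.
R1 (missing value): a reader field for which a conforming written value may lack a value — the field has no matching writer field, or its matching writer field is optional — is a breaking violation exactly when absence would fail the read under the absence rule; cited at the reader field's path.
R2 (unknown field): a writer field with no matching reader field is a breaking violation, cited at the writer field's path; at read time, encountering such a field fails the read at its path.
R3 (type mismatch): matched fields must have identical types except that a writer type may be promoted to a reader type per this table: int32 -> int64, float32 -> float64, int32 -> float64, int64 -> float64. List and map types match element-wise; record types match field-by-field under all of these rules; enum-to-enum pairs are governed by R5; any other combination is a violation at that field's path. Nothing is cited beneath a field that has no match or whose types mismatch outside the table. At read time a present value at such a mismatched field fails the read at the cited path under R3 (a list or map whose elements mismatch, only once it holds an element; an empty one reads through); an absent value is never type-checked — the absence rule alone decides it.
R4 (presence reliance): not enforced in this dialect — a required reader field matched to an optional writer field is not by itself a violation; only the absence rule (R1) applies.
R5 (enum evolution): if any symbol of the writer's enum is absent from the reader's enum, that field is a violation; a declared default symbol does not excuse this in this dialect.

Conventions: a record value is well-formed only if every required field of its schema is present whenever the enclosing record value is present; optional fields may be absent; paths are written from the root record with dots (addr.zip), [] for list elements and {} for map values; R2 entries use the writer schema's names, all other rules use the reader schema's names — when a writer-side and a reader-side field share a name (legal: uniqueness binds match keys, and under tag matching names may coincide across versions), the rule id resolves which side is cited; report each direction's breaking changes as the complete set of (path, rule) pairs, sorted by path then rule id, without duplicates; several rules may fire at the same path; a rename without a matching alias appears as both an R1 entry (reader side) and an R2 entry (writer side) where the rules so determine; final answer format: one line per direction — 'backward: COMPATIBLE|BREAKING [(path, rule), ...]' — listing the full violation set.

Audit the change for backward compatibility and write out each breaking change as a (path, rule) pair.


the writer's type comes first in each Session pair
backward for Session (reader v2, writer v1):
  role: paired with writer role (State -> State; writer required)
  attrs: paired with writer attrs (map<string, int64> -> map<string, int64>; writer required)
  contact: paired with writer contact (Money -> Money; writer required)
  id: paired with writer id (int32 -> int64; writer optional)
  avatar: paired with writer avatar (bytes -> int32; writer optional)
  contact.seq: paired with writer contact.seq (int64 -> int64; writer optional)
  contact.verified: paired with writer contact.verified (bool -> bool; writer required)
  contact.blob: paired with writer contact.blob (bytes -> bytes; writer required)
  contact.factor: paired with writer contact.factor (float64 -> float64; writer required)
  breaking: (avatar, R3)
  backward on Session therefore BREAKING (1)
the other Session changes do not affect what is asked:
  field id in record Session: type int32 changed to int64 -> its effect on Session is confined to the forward direction, not asked
  field contact in record Session: required changed to optional -> its effect on Session is confined to the forward direction, not asked

backward: BREAKING [(avatar, R3)]


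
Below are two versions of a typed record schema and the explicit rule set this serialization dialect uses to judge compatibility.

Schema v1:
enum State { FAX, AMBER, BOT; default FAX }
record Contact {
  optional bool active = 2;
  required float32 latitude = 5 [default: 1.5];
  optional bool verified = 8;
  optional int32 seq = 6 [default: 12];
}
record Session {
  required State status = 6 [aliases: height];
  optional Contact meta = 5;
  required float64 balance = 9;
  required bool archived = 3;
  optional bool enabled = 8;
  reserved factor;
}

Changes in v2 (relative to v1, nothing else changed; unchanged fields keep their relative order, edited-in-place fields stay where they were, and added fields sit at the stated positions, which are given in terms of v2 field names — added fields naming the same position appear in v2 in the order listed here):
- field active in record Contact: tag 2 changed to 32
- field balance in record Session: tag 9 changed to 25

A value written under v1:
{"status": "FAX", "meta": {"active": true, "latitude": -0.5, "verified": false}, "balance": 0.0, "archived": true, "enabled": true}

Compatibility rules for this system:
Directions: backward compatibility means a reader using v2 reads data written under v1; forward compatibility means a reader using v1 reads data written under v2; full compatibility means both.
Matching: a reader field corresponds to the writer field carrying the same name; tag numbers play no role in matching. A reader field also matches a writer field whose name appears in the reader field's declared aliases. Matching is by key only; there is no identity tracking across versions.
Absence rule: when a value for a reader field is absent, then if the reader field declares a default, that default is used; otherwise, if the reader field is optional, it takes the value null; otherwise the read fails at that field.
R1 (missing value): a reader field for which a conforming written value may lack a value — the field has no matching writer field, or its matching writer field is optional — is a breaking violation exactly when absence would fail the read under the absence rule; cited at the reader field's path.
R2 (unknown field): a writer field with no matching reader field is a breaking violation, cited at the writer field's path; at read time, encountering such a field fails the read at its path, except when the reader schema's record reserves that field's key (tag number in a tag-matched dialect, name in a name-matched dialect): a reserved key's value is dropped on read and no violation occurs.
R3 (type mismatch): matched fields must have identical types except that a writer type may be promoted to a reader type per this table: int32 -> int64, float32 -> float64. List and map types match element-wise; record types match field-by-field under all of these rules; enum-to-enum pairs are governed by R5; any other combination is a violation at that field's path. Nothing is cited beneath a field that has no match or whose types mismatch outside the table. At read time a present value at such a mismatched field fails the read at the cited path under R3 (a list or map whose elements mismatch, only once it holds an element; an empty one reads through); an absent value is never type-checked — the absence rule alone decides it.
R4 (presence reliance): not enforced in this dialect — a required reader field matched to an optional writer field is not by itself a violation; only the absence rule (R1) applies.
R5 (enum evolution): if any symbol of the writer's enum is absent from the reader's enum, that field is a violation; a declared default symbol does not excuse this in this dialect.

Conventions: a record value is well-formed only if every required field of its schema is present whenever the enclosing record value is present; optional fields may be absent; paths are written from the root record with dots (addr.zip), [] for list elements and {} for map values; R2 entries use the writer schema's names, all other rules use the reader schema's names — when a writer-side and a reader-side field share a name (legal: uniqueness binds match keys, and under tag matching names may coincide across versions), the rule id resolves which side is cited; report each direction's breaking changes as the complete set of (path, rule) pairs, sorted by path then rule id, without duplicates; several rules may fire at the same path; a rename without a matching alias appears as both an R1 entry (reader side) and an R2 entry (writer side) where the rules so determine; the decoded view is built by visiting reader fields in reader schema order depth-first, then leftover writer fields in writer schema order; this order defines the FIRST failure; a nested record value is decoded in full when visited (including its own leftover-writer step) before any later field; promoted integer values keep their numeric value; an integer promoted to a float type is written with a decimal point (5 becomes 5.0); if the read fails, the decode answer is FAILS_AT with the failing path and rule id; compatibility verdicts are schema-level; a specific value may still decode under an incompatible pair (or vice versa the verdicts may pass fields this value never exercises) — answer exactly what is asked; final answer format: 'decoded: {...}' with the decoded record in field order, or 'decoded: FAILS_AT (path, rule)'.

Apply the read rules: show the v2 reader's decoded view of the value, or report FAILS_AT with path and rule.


decoded: {"status": "FAX", "meta": {"active": true, "latitude": -0.5, "verified": false, "seq": 12}, "balance": 0.0, "archived": true, "enabled": true}

each type pair in Session: writer, then reader
decoding the Session value with the v2 reader:
  status := "FAX"
  meta.active := true
  meta.latitude := -0.5
  meta.verified := false
  meta.seq := 12 (missing; default applied)
  balance := 0.0
  archived := true
  enabled := true
  => decoded: {"status": "FAX", "meta": {"active": true, "latitude": -0.5, "verified": false, "seq": 12}, "balance": 0.0, "archived": true, "enabled": true}
diffs on Session not affecting the asked answer:
  field active in record Contact: tag 2 changed to 32 -> triggers nothing under the printed rules; the Session answer is the same either way
  field balance in record Session: tag 9 changed to 25 -> triggers nothing under the printed rules; the Session answer is the same either way
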